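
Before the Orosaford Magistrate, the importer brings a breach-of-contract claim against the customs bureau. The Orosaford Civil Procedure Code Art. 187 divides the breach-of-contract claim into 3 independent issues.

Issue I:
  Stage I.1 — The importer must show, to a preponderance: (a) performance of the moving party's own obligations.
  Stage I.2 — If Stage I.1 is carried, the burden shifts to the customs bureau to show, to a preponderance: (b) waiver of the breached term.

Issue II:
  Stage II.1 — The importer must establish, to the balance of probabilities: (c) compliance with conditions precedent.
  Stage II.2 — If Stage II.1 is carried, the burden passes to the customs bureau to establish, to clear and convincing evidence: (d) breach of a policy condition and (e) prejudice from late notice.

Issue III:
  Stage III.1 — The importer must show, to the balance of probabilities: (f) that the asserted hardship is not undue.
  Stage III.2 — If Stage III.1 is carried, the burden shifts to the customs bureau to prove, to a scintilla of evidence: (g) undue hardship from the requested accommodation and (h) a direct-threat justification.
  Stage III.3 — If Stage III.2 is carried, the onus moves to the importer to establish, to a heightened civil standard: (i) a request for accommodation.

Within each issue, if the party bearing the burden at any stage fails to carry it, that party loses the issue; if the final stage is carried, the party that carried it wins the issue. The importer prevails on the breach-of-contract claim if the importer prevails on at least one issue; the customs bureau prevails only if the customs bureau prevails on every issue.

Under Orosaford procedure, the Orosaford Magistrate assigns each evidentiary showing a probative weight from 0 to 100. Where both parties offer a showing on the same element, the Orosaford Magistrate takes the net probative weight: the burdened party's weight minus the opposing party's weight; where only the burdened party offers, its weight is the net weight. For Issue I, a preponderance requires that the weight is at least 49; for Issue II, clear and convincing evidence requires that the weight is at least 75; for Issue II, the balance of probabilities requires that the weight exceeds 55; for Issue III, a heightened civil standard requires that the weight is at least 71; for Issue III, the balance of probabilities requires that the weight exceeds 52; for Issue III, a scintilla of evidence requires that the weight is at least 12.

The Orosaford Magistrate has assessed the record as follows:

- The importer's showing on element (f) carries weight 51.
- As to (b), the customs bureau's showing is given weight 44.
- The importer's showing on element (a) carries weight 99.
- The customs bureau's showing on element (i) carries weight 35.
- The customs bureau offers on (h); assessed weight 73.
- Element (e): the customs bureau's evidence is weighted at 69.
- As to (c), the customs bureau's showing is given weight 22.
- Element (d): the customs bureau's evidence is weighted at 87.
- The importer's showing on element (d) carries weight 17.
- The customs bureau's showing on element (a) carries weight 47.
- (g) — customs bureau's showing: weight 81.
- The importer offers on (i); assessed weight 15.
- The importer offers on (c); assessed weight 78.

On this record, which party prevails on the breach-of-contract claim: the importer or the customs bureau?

— Issue I —
At Stage I.1 the importer must meet a preponderance (weight is at least 49): on (a) the weight is 99 less the opposing 47 gives net 52, which does reach 49, so (a) meets the standard.
  The importer carries Stage I.1; the customs bureau now bears the burden.
At Stage I.2 the customs bureau must meet a preponderance (weight is at least 49): on (b) the weight is 44, < 49, so (b) does not meet the standard.
  Not every element is met, so the customs bureau fails to carry Stage I.2.
So the importer prevails on this issue.
— Issue II —
At Stage II.1 the importer must meet the balance of probabilities (weight exceeds 55): on (c) the weight is 78 less the opposing 22 gives net 56, > 55, so (c) meets the standard.
  Stage II.1 carried; the burden shifts to the customs bureau.
At Stage II.2 the customs bureau must meet clear and convincing evidence (weight is at least 75): on (d) the weight is 87 less the opposing 17 gives net 70, < 75, so (d) does not meet the standard; on (e) the weight is 69, which does not reach 75, so (e) does not meet the standard.
  Stage II.2 not carried; the customs bureau fails its burden.
So the importer prevails on this issue.
— Issue III —
Stage III.1 (importer, the balance of probabilities, weight exceeds 52): (f) 51 ≤ 52 — fails.
  Not every element is met, so the importer fails to carry Stage III.1.
The customs bureau prevails on this issue.
Per-issue: Issue I → importer; Issue II → importer; Issue III → customs bureau. The importer must prevail on at least one issue; overall, the importer prevails.

importer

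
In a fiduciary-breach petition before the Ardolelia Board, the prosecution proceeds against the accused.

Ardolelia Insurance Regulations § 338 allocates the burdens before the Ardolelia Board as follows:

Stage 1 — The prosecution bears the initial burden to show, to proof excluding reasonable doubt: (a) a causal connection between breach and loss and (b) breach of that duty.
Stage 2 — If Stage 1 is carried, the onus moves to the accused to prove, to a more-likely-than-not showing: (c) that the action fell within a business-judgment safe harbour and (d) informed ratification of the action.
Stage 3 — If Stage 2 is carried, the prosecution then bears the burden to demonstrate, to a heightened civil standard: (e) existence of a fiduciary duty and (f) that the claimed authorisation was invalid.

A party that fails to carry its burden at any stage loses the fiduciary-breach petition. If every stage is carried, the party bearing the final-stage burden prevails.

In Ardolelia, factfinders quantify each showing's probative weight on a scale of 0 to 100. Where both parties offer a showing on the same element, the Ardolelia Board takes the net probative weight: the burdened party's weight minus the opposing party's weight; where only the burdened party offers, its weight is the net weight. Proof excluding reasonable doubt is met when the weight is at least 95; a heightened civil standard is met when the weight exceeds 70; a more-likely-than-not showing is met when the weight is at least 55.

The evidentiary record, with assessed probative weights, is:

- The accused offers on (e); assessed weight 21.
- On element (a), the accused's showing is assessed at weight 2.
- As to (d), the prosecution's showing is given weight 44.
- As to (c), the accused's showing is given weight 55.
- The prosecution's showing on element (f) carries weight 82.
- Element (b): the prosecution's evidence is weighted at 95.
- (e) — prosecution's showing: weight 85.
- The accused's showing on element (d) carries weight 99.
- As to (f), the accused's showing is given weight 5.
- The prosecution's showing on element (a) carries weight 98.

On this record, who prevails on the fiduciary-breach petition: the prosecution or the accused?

accused

At Stage 1 the prosecution must meet proof excluding reasonable doubt (weight is at least 95): on (a) the weight is 98 less the opposing 2 gives net 96, which does reach 95, so (a) meets the standard; on (b) the weight is 95, which does reach 95, so (b) meets the standard.
  All elements met. The burden passes to the accused.
At Stage 2 the accused must meet a more-likely-than-not showing (weight is at least 55): on (c) the weight is 55, ≥ 55, so (c) meets the standard; on (d) the weight is 99 less the opposing 44 gives net 55, which does reach 55, so (d) meets the standard.
  The accused carries Stage 2; the prosecution now bears the burden.
At Stage 3 the prosecution must meet a heightened civil standard (weight exceeds 70): on (e) the weight is 85 less the opposing 21 gives net 64, which does not exceed 70, so (e) does not meet the standard; on (f) the weight is 82 less the opposing 5 gives net 77, which does exceed 70, so (f) meets the standard.
  The prosecution does not carry Stage 3.
The accused prevails.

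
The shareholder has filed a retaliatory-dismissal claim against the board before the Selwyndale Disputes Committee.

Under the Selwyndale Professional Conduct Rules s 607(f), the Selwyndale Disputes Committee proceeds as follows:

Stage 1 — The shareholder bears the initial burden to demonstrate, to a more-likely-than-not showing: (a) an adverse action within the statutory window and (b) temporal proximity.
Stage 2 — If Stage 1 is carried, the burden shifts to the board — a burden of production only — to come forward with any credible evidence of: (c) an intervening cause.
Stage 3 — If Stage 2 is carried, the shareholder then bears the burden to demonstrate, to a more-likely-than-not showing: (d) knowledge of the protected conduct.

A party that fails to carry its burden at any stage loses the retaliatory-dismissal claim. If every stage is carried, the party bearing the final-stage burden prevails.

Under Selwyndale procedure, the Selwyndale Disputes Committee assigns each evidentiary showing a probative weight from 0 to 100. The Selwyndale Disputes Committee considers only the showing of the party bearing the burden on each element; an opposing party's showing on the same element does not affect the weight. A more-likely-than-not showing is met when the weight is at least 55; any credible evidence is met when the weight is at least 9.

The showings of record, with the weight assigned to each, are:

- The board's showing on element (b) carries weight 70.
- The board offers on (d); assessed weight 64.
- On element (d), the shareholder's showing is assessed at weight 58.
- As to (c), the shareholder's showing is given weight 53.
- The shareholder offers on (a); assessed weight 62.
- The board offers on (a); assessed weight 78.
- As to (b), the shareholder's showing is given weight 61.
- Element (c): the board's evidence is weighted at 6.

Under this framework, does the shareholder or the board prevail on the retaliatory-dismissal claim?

shareholder

Stage 1 (shareholder, a more-likely-than-not showing, weight is at least 55): (a) 62 (board's 78 disregarded) ≥ 55 — meets; (b) 61 (board's 70 disregarded) ≥ 55 — meets.
  The shareholder carries Stage 1; the board now bears the burden.
Stage 2 (board, any credible evidence, weight is at least 9): (c) 6 (shareholder's 53 disregarded) < 9 — fails.
  The board does not carry Stage 2.
The shareholder prevails.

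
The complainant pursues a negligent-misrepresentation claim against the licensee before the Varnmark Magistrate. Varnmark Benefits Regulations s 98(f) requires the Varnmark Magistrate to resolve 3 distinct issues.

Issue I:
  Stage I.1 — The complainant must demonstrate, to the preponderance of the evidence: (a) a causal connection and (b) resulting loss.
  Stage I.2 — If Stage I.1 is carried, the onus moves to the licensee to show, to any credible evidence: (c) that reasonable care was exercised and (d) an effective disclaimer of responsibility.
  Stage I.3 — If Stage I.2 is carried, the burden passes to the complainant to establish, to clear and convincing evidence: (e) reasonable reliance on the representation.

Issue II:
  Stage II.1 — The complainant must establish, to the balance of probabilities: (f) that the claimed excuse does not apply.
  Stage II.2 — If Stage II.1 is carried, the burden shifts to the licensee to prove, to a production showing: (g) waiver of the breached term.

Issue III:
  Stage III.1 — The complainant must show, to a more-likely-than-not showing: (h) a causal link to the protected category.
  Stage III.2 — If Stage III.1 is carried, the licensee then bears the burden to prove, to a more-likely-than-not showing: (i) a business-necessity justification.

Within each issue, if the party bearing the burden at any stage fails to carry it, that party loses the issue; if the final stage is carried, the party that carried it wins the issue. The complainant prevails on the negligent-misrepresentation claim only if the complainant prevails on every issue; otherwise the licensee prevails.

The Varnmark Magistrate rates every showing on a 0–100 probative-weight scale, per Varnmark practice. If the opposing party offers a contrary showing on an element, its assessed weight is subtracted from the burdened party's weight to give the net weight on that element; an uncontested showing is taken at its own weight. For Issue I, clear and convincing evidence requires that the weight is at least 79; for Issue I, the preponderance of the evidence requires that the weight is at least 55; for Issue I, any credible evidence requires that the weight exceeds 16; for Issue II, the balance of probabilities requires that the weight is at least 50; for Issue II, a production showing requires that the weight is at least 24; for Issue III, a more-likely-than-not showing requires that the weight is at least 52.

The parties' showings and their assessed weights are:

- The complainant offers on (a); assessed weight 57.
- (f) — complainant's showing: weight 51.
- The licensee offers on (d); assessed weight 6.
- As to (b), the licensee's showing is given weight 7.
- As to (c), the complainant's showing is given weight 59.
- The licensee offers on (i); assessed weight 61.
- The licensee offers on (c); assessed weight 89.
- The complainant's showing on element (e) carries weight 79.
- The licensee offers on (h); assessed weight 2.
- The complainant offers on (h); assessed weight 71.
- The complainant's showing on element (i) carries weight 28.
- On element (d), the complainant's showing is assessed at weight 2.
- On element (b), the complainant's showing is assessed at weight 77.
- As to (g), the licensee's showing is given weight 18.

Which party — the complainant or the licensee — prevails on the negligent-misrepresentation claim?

complainant

— Issue I —
At Stage I.1 the complainant must meet the preponderance of the evidence (weight is at least 55): on (a) the weight is 57, ≥ 55, so (a) meets the standard; on (b) the weight is 77 less the opposing 7 gives net 70, which does reach 55, so (b) meets the standard.
  All elements met. The burden passes to the licensee.
At Stage I.2 the licensee must meet any credible evidence (weight exceeds 16): on (c) the weight is 89 less the opposing 59 gives net 30, > 16, so (c) meets the standard; on (d) the weight is 6 less the opposing 2 gives net 4, which does not exceed 16, so (d) does not meet the standard.
  Not every element is met, so the licensee fails to carry Stage I.2.
The analysis ends at Stage I.2; the complainant prevails on this issue.
— Issue II —
At Stage II.1 the complainant must meet the balance of probabilities (weight is at least 50): on (f) the weight is 51, ≥ 50, so (f) meets the standard.
  All elements met. The burden passes to the licensee.
At Stage II.2 the licensee must meet a production showing (weight is at least 24): on (g) the weight is 18, which does not reach 24, so (g) does not meet the standard.
  Stage II.2 not carried; the licensee fails its burden.
The complainant prevails on this issue.
— Issue III —
At Stage III.1 the complainant must meet a more-likely-than-not showing (weight is at least 52): on (h) the weight is 71 less the opposing 2 gives net 69, ≥ 52, so (h) meets the standard.
  Stage III.1 is satisfied; the onus moves to the licensee.
At Stage III.2 the licensee must meet a more-likely-than-not showing (weight is at least 52): on (i) the weight is 61 less the opposing 28 gives net 33, which does not reach 52, so (i) does not meet the standard.
  Stage III.2 not carried; the licensee fails its burden.
The complainant prevails on this issue.
Per-issue: Issue I → complainant; Issue II → complainant; Issue III → complainant. The complainant must prevail on every issue; overall, the complainant prevails.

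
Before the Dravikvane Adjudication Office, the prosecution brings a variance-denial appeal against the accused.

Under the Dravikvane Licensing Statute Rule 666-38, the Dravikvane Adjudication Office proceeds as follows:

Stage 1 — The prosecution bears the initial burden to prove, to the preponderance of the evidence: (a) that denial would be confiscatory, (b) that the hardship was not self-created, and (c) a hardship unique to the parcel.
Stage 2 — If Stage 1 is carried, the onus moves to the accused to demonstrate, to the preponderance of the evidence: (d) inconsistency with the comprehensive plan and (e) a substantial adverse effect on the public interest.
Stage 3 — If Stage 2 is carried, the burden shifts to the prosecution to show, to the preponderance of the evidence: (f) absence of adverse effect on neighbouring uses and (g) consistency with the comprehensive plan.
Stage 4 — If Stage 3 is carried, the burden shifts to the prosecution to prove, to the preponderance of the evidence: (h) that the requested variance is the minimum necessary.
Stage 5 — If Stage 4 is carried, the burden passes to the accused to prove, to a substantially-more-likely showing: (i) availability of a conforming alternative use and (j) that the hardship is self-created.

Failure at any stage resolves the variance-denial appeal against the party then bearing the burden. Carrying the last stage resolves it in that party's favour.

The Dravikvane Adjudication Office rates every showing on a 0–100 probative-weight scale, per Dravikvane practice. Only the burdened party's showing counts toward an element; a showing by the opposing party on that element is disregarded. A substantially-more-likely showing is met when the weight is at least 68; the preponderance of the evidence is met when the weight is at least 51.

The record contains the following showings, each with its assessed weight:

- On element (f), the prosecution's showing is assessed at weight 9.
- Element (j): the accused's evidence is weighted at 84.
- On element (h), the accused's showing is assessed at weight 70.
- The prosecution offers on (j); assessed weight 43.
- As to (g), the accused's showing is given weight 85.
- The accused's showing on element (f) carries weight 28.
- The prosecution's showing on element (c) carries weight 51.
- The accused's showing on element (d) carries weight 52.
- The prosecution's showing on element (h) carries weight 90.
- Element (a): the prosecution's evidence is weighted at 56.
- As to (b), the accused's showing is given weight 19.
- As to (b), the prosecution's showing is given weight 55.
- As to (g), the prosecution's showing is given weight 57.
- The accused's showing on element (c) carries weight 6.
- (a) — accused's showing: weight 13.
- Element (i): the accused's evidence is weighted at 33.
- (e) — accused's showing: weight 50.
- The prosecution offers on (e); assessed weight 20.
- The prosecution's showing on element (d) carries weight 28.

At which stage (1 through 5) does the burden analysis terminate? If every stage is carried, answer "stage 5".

At Stage 1 the prosecution must meet the preponderance of the evidence (weight is at least 51): on (a) the weight is 56 (the accused's 13 is given no effect), ≥ 51, so (a) meets the standard; on (b) the weight is 55 (the accused's 19 is given no effect), ≥ 51, so (b) meets the standard; on (c) the weight is 51 (the accused's 6 is given no effect), which does reach 51, so (c) meets the standard.
  All elements met. The burden passes to the accused.
At Stage 2 the accused must meet the preponderance of the evidence (weight is at least 51): on (d) the weight is 52 (the prosecution's 28 is given no effect), which does reach 51, so (d) meets the standard; on (e) the weight is 50 (the prosecution's 20 is given no effect), < 51, so (e) does not meet the standard.
  Stage 2 not carried; the accused fails its burden.
The analysis ends at Stage 2; the prosecution prevails.

stage 2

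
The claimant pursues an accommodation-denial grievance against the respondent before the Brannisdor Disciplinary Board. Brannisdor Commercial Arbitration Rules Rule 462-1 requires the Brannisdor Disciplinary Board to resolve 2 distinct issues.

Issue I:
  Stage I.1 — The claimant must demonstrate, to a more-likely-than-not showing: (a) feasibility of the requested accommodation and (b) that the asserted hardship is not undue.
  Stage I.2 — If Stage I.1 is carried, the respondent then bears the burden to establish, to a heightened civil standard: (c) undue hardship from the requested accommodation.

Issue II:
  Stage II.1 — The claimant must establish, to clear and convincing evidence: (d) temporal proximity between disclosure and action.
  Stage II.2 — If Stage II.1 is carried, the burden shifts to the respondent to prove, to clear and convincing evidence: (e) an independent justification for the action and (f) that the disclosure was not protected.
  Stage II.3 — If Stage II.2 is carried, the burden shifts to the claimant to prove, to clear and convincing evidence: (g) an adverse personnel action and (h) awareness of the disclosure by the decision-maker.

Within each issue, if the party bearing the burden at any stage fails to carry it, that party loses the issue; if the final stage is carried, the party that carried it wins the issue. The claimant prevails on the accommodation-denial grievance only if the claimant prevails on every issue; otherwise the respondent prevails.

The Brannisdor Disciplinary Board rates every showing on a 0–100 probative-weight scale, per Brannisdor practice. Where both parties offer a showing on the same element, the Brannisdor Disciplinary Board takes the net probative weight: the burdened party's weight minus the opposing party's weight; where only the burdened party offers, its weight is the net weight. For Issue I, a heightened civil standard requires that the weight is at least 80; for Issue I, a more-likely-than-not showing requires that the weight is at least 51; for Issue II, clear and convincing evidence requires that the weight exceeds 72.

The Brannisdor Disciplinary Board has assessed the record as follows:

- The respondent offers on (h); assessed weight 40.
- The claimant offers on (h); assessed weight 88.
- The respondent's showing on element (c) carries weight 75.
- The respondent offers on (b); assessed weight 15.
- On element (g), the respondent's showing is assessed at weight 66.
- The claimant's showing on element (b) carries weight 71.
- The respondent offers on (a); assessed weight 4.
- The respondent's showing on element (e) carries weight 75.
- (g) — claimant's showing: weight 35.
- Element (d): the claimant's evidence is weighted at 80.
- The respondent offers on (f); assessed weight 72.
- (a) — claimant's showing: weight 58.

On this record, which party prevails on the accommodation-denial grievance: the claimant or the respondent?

— Issue I —
At Stage I.1 the claimant must meet a more-likely-than-not showing (weight is at least 51): on (a) the weight is 58 less the opposing 4 gives net 54, ≥ 51, so (a) meets the standard; on (b) the weight is 71 less the opposing 15 gives net 56, which does reach 51, so (b) meets the standard.
  The claimant carries Stage I.1; the respondent now bears the burden.
At Stage I.2 the respondent must meet a heightened civil standard (weight is at least 80): on (c) the weight is 75, which does not reach 80, so (c) does not meet the standard.
  Stage I.2 not carried; the respondent fails its burden.
The analysis ends at Stage I.2; the claimant prevails on this issue.
— Issue II —
Stage II.1 — burden on claimant; standard: clear and convincing evidence (weight exceeds 72).
    (d): 80 > 72 [met]
  All elements met. The burden passes to the respondent.
Stage II.2 — burden on respondent; standard: clear and convincing evidence (weight exceeds 72).
    (e): 75 > 72 [met]
    (f): 72 ≤ 72 [not met]
  Stage II.2 not carried; the respondent fails its burden.
The analysis ends at Stage II.2; the claimant prevails on this issue.
Per-issue: Issue I → claimant; Issue II → claimant. The claimant must prevail on every issue; overall, the claimant prevails.

claimant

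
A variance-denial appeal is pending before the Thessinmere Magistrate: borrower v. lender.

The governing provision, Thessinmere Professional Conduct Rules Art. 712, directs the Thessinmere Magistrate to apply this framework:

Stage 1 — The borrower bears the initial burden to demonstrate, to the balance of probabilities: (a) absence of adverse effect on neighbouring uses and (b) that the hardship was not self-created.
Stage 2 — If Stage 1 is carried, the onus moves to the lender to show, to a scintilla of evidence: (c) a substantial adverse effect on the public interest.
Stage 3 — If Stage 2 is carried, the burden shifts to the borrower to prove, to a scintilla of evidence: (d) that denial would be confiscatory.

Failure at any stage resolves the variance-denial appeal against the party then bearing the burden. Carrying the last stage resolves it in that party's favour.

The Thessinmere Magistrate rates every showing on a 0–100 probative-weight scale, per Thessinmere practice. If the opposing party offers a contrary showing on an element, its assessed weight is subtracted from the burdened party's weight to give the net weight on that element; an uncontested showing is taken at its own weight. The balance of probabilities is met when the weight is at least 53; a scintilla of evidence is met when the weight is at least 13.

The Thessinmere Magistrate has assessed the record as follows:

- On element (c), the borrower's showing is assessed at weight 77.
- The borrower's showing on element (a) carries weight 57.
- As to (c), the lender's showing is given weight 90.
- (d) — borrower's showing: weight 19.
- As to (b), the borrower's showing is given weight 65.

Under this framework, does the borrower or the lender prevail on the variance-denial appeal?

At Stage 1 the borrower must meet the balance of probabilities (weight is at least 53): on (a) the weight is 57, ≥ 53, so (a) meets the standard; on (b) the weight is 65, which does reach 53, so (b) meets the standard.
  The borrower carries Stage 1; the lender now bears the burden.
At Stage 2 the lender must meet a scintilla of evidence (weight is at least 13): on (c) the weight is 90 less the opposing 77 gives net 13, ≥ 13, so (c) meets the standard.
  All elements met. The burden passes to the borrower.
At Stage 3 the borrower must meet a scintilla of evidence (weight is at least 13): on (d) the weight is 19, ≥ 13, so (d) meets the standard.
  The borrower carries the last stage.
All stages carried — the borrower prevails.

borrower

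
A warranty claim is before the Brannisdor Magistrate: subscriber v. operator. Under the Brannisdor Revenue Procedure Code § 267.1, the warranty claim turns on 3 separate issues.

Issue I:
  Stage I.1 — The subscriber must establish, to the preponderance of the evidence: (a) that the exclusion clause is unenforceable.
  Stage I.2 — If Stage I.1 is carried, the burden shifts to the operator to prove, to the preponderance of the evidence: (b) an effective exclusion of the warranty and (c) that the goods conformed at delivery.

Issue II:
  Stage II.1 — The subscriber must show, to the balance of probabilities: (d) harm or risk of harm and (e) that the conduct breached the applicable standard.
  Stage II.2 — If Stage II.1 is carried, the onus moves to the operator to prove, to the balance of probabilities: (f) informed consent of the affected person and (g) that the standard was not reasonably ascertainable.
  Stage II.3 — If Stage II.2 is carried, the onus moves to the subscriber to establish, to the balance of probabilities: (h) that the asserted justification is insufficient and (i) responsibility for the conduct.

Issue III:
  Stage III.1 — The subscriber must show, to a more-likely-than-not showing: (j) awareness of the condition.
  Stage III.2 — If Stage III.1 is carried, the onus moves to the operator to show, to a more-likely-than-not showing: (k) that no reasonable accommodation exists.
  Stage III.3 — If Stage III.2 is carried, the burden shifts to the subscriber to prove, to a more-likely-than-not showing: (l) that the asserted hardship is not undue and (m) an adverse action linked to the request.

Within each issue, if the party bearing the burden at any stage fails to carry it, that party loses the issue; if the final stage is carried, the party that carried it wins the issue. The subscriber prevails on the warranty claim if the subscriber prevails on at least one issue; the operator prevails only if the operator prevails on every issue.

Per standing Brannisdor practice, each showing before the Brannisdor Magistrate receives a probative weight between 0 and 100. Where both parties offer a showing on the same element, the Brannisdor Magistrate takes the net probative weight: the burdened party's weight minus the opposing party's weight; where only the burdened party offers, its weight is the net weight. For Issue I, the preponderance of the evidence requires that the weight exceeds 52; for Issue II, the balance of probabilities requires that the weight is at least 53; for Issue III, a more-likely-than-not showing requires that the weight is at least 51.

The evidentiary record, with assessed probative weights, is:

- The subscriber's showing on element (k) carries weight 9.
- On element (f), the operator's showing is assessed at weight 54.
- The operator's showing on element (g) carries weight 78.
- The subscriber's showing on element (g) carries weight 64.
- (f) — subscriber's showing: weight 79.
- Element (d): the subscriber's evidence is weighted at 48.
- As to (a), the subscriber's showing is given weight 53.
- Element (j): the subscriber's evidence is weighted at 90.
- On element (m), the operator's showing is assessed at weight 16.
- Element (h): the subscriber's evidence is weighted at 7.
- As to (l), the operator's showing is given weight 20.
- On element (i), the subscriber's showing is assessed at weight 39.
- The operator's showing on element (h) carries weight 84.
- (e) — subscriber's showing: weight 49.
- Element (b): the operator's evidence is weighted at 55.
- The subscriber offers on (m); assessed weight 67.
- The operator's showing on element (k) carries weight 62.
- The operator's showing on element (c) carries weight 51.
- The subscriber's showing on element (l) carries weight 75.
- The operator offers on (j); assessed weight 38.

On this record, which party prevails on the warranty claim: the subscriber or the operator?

— Issue I —
Stage I.1 (subscriber, the preponderance of the evidence, weight exceeds 52): (a) 53 > 52 — meets.
  Stage I.1 carried; the burden shifts to the operator.
Stage I.2 (operator, the preponderance of the evidence, weight exceeds 52): (b) 55 > 52 — meets; (c) 51 ≤ 52 — fails.
  The operator does not carry Stage I.2.
So the subscriber prevails on this issue.
— Issue II —
At Stage II.1 the subscriber must meet the balance of probabilities (weight is at least 53): on (d) the weight is 48, which does not reach 53, so (d) does not meet the standard; on (e) the weight is 49, which does not reach 53, so (e) does not meet the standard.
  Not every element is met, so the subscriber fails to carry Stage II.1.
The analysis ends at Stage II.1; the operator prevails on this issue.
— Issue III —
Stage III.1 (subscriber, a more-likely-than-not showing, weight is at least 51): (j) net 90−38=52 ≥ 51 — meets.
  The subscriber carries Stage III.1; the operator now bears the burden.
Stage III.2 (operator, a more-likely-than-not showing, weight is at least 51): (k) net 62−9=53 ≥ 51 — meets.
  Stage III.2 carried; the burden shifts to the subscriber.
Stage III.3 (subscriber, a more-likely-than-not showing, weight is at least 51): (l) net 75−20=55 ≥ 51 — meets; (m) net 67−16=51 ≥ 51 — meets.
  Stage III.3 carried; the final stage is satisfied.
All stages carried — the subscriber prevails on this issue.
Per-issue: Issue I → subscriber; Issue II → operator; Issue III → subscriber. The subscriber must prevail on at least one issue; overall, the subscriber prevails.

subscriber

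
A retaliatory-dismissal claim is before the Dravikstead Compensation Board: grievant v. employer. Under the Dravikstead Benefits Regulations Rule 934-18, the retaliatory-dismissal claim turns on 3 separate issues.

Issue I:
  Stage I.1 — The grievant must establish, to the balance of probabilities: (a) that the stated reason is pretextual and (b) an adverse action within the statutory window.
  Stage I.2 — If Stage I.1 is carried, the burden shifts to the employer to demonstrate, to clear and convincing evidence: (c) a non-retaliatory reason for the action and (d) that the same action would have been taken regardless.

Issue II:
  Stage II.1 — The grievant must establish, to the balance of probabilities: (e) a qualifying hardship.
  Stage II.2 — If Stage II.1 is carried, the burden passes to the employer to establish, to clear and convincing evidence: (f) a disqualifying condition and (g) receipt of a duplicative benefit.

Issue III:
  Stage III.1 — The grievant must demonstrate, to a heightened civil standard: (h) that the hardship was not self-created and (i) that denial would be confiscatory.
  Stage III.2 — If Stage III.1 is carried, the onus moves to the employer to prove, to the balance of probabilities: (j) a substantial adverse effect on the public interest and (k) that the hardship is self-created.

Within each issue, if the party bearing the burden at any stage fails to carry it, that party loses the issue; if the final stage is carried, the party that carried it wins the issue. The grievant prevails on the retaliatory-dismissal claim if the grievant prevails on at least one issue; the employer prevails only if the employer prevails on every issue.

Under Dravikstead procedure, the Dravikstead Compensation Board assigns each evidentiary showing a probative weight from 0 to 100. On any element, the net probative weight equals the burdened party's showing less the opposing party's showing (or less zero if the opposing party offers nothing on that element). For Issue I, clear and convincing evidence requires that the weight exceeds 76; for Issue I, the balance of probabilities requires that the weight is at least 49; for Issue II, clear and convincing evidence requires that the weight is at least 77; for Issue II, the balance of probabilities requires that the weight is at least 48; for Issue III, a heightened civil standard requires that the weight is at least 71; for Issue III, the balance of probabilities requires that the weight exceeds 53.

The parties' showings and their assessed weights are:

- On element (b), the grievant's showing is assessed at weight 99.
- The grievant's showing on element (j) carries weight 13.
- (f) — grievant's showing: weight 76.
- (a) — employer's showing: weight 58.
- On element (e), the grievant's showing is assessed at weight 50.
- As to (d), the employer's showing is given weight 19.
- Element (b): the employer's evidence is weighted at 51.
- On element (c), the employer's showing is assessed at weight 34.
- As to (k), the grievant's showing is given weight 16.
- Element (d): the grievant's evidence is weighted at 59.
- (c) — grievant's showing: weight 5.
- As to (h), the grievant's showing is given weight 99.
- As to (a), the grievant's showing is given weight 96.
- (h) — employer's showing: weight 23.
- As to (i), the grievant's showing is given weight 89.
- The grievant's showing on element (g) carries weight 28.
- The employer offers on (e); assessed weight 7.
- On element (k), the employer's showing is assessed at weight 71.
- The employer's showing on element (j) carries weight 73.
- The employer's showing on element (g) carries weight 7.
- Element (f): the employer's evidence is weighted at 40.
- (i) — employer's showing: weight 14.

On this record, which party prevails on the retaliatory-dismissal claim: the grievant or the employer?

— Issue I —
Stage I.1 — burden on grievant; standard: the balance of probabilities (weight is at least 49).
    (a): 96 − 58 = 38 < 49 [not met]
    (b): 99 − 51 = 48 < 49 [not met]
  The grievant does not carry Stage I.1.
So the employer prevails on this issue.
— Issue II —
Stage II.1 — burden on grievant; standard: the balance of probabilities (weight is at least 48).
    (e): 50 − 7 = 43 < 48 [not met]
  The grievant does not carry Stage II.1.
The employer prevails on this issue.
— Issue III —
Stage III.1 — burden on grievant; standard: a heightened civil standard (weight is at least 71).
    (h): 99 − 23 = 76 ≥ 71 [met]
    (i): 89 − 14 = 75 ≥ 71 [met]
  Stage III.1 carried; the burden shifts to the employer.
Stage III.2 — burden on employer; standard: the balance of probabilities (weight exceeds 53).
    (j): 73 − 13 = 60 > 53 [met]
    (k): 71 − 16 = 55 > 53 [met]
  Stage III.2 carried; the final stage is satisfied.
Every stage carried; the employer prevails on this issue.
Per-issue: Issue I → employer; Issue II → employer; Issue III → employer. The grievant must prevail on at least one issue; overall, the employer prevails.

employer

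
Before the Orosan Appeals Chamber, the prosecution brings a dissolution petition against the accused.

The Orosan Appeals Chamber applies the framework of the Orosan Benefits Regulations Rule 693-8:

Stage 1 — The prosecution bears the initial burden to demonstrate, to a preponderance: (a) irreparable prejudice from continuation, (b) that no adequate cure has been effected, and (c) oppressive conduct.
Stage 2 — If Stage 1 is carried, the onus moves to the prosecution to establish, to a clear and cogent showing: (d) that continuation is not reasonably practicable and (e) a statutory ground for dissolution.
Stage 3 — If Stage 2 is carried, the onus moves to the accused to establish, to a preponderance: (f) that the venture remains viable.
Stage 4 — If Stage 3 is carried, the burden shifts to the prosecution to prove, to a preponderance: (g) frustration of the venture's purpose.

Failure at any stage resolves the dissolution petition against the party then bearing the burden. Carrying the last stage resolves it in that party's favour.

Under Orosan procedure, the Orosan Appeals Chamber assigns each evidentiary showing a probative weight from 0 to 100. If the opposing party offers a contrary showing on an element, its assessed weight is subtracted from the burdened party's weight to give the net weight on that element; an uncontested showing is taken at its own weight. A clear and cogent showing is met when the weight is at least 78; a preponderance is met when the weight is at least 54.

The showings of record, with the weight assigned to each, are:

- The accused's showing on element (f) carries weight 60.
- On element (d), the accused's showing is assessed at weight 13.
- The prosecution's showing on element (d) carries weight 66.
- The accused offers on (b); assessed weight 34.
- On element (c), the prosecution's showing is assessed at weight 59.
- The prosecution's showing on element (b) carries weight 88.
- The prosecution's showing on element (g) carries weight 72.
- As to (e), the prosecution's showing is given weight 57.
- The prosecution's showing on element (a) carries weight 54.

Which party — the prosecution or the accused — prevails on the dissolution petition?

accused

At Stage 1 the prosecution must meet a preponderance (weight is at least 54): on (a) the weight is 54, ≥ 54, so (a) meets the standard; on (b) the weight is 88 less the opposing 34 gives net 54, which does reach 54, so (b) meets the standard; on (c) the weight is 59, ≥ 54, so (c) meets the standard.
  Stage 1 carried; the burden remains with the prosecution.
At Stage 2 the prosecution must meet a clear and cogent showing (weight is at least 78): on (d) the weight is 66 less the opposing 13 gives net 53, < 78, so (d) does not meet the standard; on (e) the weight is 57, which does not reach 78, so (e) does not meet the standard.
  Not every element is met, so the prosecution fails to carry Stage 2.
So the accused prevails.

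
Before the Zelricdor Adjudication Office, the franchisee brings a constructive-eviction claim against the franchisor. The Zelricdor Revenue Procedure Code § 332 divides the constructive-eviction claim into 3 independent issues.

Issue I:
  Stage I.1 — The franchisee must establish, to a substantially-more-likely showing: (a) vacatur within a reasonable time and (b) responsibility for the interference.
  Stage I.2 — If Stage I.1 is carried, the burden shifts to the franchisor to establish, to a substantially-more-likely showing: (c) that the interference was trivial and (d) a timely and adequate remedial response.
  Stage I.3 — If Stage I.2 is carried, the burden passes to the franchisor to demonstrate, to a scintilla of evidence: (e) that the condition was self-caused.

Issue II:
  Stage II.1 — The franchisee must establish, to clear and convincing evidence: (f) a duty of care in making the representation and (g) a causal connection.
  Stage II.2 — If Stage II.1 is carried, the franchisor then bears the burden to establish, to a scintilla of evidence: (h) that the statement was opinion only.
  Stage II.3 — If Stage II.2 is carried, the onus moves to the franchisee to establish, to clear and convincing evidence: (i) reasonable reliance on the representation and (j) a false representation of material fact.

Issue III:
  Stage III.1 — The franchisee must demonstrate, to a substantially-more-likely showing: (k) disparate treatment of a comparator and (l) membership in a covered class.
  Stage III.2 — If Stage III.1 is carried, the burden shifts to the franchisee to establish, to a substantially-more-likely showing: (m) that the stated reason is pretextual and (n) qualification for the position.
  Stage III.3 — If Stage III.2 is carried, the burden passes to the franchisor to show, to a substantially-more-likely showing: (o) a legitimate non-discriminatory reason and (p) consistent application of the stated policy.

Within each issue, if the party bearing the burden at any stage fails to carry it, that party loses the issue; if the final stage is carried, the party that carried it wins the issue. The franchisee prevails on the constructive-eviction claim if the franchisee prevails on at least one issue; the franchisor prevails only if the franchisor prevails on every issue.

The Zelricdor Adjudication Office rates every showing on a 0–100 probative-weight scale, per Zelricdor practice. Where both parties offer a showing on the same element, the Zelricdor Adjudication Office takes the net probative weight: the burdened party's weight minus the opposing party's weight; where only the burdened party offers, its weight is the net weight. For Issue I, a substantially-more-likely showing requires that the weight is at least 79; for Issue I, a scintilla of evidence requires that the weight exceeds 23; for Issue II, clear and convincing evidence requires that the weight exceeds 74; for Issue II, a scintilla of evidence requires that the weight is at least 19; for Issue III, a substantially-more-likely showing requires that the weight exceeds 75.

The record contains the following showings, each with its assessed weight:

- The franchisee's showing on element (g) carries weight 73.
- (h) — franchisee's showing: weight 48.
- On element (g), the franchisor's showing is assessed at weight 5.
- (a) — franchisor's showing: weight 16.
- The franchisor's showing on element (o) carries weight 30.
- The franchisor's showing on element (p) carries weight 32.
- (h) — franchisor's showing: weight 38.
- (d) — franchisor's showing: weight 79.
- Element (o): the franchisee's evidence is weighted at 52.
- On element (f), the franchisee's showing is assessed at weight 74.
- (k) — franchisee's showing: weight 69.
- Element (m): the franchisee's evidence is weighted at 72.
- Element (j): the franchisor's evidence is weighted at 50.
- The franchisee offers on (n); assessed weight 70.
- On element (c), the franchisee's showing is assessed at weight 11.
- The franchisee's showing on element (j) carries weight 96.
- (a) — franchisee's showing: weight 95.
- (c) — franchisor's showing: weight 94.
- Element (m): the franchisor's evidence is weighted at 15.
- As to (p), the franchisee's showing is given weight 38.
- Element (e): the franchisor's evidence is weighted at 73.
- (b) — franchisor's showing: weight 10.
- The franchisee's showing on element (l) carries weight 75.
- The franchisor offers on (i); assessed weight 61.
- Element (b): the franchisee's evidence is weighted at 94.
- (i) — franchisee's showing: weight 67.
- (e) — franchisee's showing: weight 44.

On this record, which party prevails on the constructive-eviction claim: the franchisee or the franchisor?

franchisor

— Issue I —
Stage I.1 — burden on franchisee; standard: a substantially-more-likely showing (weight is at least 79).
    (a): 95 − 16 = 79 ≥ 79 [met]
    (b): 94 − 10 = 84 ≥ 79 [met]
  All elements met. The burden passes to the franchisor.
Stage I.2 — burden on franchisor; standard: a substantially-more-likely showing (weight is at least 79).
    (c): 94 − 11 = 83 ≥ 79 [met]
    (d): 79 ≥ 79 [met]
  All elements met. The franchisor retains the burden for Stage I.3.
Stage I.3 — burden on franchisor; standard: a scintilla of evidence (weight exceeds 23).
    (e): 73 − 44 = 29 > 23 [met]
  All elements met at the final stage.
All stages carried — the franchisor prevails on this issue.
— Issue II —
At Stage II.1 the franchisee must meet clear and convincing evidence (weight exceeds 74): on (f) the weight is 74, which does not exceed 74, so (f) does not meet the standard; on (g) the weight is 73 less the opposing 5 gives net 68, ≤ 74, so (g) does not meet the standard.
  Stage II.1 not carried; the franchisee fails its burden.
The franchisor prevails on this issue.
— Issue III —
Stage III.1 — burden on franchisee; standard: a substantially-more-likely showing (weight exceeds 75).
    (k): 69 ≤ 75 [not met]
    (l): 75 ≤ 75 [not met]
  Not every element is met, so the franchisee fails to carry Stage III.1.
The analysis ends at Stage III.1; the franchisor prevails on this issue.
Per-issue: Issue I → franchisor; Issue II → franchisor; Issue III → franchisor. The franchisee must prevail on at least one issue; overall, the franchisor prevails.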